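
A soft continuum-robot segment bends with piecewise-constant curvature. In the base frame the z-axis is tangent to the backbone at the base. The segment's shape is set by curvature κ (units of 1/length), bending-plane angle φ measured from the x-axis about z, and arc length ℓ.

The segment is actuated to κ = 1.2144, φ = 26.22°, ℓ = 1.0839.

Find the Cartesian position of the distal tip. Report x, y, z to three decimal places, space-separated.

θ = κ·ℓ = 1.2144 × 1.0839 = 1.31629 rad
ρ = (1 − cos θ)/κ = (1 − 0.25177)/1.2144 = 0.61613
z = sin θ / κ = 0.96779/1.2144 = 0.79693
x = ρ cos φ = 0.61613 × cos(26.22°) = 0.55273
y = ρ sin φ = 0.61613 × sin(26.22°) = 0.27222

0.553 0.272 0.797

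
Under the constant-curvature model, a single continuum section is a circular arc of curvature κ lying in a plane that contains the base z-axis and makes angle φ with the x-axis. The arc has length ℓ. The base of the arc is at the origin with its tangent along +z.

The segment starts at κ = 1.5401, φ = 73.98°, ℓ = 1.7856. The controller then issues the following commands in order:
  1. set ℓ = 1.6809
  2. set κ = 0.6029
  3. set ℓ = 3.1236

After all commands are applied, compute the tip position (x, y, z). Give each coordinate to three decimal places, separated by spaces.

0.598 2.084 1.578

initial: κ=1.5401, φ=73.98°, ℓ=1.7856
cmd 1: set ℓ=1.6809 → (κ,φ,ℓ)=(1.5401,73.98°,1.6809) → tip=(0.3317,1.1552,0.3410)
cmd 2: set κ=0.6029 → (κ,φ,ℓ)=(0.6029,73.98°,1.6809) → tip=(0.2156,0.7509,1.4076)
cmd 3: set ℓ=3.1236 → (κ,φ,ℓ)=(0.6029,73.98°,3.1236) → tip=(0.5984,2.0842,1.5784)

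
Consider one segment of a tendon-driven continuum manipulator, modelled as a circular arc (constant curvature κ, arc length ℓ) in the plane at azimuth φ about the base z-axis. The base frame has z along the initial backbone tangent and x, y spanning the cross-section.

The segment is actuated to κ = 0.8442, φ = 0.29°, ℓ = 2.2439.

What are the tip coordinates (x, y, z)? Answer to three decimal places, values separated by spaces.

θ = κ·ℓ = 0.8442 × 2.2439 = 1.89430 rad
ρ = (1 − cos θ)/κ = (1 − -0.31789)/0.8442 = 1.56111
z = sin θ / κ = 0.94813/0.8442 = 1.12311
x = ρ cos φ = 1.56111 × cos(0.29°) = 1.56109
y = ρ sin φ = 1.56111 × sin(0.29°) = 0.00790

1.561 0.008 1.123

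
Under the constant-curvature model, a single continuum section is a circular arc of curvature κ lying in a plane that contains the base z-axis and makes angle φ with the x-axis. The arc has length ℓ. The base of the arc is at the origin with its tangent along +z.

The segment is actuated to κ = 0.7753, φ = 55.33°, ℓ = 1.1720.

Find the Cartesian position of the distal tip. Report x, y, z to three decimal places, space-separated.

0.283 0.409 1.017

θ = κ·ℓ = 0.7753 × 1.1720 = 0.90865 rad
ρ = (1 − cos θ)/κ = (1 − 0.61481)/0.7753 = 0.49683
z = sin θ / κ = 0.78868/0.7753 = 1.01725
x = ρ cos φ = 0.49683 × cos(55.33°) = 0.28262
y = ρ sin φ = 0.49683 × sin(55.33°) = 0.40861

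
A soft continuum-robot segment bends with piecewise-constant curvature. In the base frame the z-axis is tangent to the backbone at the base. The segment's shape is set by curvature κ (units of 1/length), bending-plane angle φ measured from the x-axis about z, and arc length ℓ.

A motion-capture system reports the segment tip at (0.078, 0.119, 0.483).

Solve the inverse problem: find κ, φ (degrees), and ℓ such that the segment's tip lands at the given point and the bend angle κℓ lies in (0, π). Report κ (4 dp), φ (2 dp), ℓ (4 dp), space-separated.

ρ = √(x²+y²) = √(0.078² + 0.119²) = 0.14228
φ = atan2(y, x) mod 360° = atan2(0.119, 0.078) = 56.7567°
|p|² = ρ² + z² = 0.14228² + 0.483² = 0.25353
κ = 2ρ / |p|² = 2×0.14228 / 0.25353 = 1.12241
θ = 2·atan2(ρ, z) = 2·atan2(0.14228, 0.483) = 0.57296 rad
ℓ = θ/κ = 0.57296/1.12241 = 0.51048

1.1224 56.76 0.5105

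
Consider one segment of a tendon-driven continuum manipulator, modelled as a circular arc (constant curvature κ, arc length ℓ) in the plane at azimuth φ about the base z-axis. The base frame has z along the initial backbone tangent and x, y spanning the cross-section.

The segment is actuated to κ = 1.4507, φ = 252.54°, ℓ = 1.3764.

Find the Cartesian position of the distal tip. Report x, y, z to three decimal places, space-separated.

θ = κ·ℓ = 1.4507 × 1.3764 = 1.99674 rad
ρ = (1 − cos θ)/κ = (1 − -0.41318)/1.4507 = 0.97414
z = sin θ / κ = 0.91065/1.4507 = 0.62773
x = ρ cos φ = 0.97414 × cos(252.54°) = -0.29228
y = ρ sin φ = 0.97414 × sin(252.54°) = -0.92926

-0.292 -0.929 0.628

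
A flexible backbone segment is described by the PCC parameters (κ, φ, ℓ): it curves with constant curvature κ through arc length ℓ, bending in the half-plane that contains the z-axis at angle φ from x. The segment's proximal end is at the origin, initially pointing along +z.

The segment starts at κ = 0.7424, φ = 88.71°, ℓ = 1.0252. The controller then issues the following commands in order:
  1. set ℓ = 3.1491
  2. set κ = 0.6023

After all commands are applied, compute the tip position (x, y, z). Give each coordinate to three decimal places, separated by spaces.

initial: κ=0.7424, φ=88.71°, ℓ=1.0252
cmd 1: set ℓ=3.1491 → (κ,φ,ℓ)=(0.7424,88.71°,3.1491) → tip=(0.0514,2.2813,0.9697)
cmd 2: set κ=0.6023 → (κ,φ,ℓ)=(0.6023,88.71°,3.1491) → tip=(0.0493,2.1913,1.5729)

0.049 2.191 1.573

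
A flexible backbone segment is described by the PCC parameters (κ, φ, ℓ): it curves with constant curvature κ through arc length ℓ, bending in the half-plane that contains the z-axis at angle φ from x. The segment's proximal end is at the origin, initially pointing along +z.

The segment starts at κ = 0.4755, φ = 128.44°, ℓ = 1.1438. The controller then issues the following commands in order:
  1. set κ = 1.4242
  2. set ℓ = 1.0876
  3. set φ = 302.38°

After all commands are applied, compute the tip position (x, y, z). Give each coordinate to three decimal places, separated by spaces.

initial: κ=0.4755, φ=128.44°, ℓ=1.1438
cmd 1: set κ=1.4242 → (κ,φ,ℓ)=(1.4242,128.44°,1.1438) → tip=(-0.4619,0.5820,0.7010)
cmd 2: set ℓ=1.0876 → (κ,φ,ℓ)=(1.4242,128.44°,1.0876) → tip=(-0.4270,0.5380,0.7020)
cmd 3: set φ=302.38° → (κ,φ,ℓ)=(1.4242,302.38°,1.0876) → tip=(0.3678,-0.5800,0.7020)

0.368 -0.580 0.702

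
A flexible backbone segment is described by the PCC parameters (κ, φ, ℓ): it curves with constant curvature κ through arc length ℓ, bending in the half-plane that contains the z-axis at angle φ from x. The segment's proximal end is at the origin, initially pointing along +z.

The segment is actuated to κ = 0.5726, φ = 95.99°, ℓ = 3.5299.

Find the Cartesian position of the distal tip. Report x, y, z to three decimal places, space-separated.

θ = κ·ℓ = 0.5726 × 3.5299 = 2.02122 rad
ρ = (1 − cos θ)/κ = (1 − -0.43535)/0.5726 = 2.50672
z = sin θ / κ = 0.90026/0.5726 = 1.57224
x = ρ cos φ = 2.50672 × cos(95.99°) = -0.26159
y = ρ sin φ = 2.50672 × sin(95.99°) = 2.49303

-0.262 2.493 1.572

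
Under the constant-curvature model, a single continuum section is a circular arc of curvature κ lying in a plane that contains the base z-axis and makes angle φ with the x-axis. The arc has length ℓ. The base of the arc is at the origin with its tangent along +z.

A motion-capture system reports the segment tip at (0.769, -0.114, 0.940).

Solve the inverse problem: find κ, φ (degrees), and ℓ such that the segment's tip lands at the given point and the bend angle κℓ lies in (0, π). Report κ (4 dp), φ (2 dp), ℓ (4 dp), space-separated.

1.0449 351.57 1.3226

ρ = √(x²+y²) = √(0.769² + -0.114²) = 0.77740
φ = atan2(y, x) mod 360° = atan2(-0.114, 0.769) = 351.5676°
|p|² = ρ² + z² = 0.77740² + 0.940² = 1.48796
κ = 2ρ / |p|² = 2×0.77740 / 1.48796 = 1.04493
θ = 2·atan2(ρ, z) = 2·atan2(0.77740, 0.940) = 1.38201 rad
ℓ = θ/κ = 1.38201/1.04493 = 1.32259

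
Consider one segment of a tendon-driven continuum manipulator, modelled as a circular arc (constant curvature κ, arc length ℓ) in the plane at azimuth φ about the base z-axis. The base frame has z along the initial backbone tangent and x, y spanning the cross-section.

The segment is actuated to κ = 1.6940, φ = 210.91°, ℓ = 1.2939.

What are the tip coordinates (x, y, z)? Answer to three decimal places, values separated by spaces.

-0.801 -0.480 0.480

θ = κ·ℓ = 1.6940 × 1.2939 = 2.19187 rad
ρ = (1 − cos θ)/κ = (1 − -0.58191)/1.6940 = 0.93383
z = sin θ / κ = 0.81326/1.6940 = 0.48008
x = ρ cos φ = 0.93383 × cos(210.91°) = -0.80120
y = ρ sin φ = 0.93383 × sin(210.91°) = -0.47970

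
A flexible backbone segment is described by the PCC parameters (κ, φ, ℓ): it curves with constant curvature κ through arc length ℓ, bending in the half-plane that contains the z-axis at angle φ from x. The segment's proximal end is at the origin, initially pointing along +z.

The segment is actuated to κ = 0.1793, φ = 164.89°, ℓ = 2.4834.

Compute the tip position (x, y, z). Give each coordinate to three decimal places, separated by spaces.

θ = κ·ℓ = 0.1793 × 2.4834 = 0.44527 rad
ρ = (1 − cos θ)/κ = (1 − 0.90249)/0.1793 = 0.54382
z = sin θ / κ = 0.43070/0.1793 = 2.40215
x = ρ cos φ = 0.54382 × cos(164.89°) = -0.52502
y = ρ sin φ = 0.54382 × sin(164.89°) = 0.14176

-0.525 0.142 2.402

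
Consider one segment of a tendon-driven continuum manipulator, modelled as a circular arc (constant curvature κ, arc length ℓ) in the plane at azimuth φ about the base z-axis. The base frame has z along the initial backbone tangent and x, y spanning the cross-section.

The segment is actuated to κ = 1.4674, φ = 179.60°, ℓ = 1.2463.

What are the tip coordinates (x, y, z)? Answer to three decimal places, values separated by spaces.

-0.855 0.006 0.659

θ = κ·ℓ = 1.4674 × 1.2463 = 1.82882 rad
ρ = (1 − cos θ)/κ = (1 − -0.25517)/1.4674 = 0.85537
z = sin θ / κ = 0.96690/1.4674 = 0.65892
x = ρ cos φ = 0.85537 × cos(179.60°) = -0.85535
y = ρ sin φ = 0.85537 × sin(179.60°) = 0.00597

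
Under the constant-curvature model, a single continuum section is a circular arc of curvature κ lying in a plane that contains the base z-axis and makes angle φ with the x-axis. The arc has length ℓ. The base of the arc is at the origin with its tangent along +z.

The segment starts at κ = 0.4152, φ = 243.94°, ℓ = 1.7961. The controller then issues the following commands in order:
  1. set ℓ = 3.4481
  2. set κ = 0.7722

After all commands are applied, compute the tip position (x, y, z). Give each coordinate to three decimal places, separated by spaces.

initial: κ=0.4152, φ=243.94°, ℓ=1.7961
cmd 1: set ℓ=3.4481 → (κ,φ,ℓ)=(0.4152,243.94°,3.4481) → tip=(-0.9113,-1.8635,2.3852)
cmd 2: set κ=0.7722 → (κ,φ,ℓ)=(0.7722,243.94°,3.4481) → tip=(-1.0738,-2.1958,0.5968)

-1.074 -2.196 0.597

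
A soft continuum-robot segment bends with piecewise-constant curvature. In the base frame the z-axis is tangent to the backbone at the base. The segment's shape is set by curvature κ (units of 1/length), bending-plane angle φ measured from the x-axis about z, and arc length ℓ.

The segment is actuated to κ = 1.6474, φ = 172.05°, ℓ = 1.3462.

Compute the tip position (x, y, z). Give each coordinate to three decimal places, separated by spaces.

-0.964 0.135 0.484

θ = κ·ℓ = 1.6474 × 1.3462 = 2.21773 rad
ρ = (1 − cos θ)/κ = (1 − -0.60274)/1.6474 = 0.97289
z = sin θ / κ = 0.79794/1.6474 = 0.48436
x = ρ cos φ = 0.97289 × cos(172.05°) = -0.96354
y = ρ sin φ = 0.97289 × sin(172.05°) = 0.13456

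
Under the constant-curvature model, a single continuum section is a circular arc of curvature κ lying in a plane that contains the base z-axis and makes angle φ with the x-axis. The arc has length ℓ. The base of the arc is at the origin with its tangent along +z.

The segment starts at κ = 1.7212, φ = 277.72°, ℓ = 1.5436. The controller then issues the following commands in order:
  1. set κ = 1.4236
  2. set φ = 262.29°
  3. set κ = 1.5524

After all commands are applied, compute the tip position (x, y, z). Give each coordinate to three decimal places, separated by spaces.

-0.150 -1.107 0.437

initial: κ=1.7212, φ=277.72°, ℓ=1.5436
cmd 1: set κ=1.4236 → (κ,φ,ℓ)=(1.4236,277.72°,1.5436) → tip=(0.1497,-1.1043,0.5690)
cmd 2: set φ=262.29° → (κ,φ,ℓ)=(1.4236,262.29°,1.5436) → tip=(-0.1495,-1.1043,0.5690)
cmd 3: set κ=1.5524 → (κ,φ,ℓ)=(1.5524,262.29°,1.5436) → tip=(-0.1499,-1.1074,0.4369)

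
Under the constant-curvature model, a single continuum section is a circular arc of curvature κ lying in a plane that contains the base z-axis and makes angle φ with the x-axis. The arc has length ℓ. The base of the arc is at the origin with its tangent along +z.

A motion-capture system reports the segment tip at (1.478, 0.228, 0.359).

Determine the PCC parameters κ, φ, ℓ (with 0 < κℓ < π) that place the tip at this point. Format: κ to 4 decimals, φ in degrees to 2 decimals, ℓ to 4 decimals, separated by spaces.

ρ = √(x²+y²) = √(1.478² + 0.228²) = 1.49548
φ = atan2(y, x) mod 360° = atan2(0.228, 1.478) = 8.7695°
|p|² = ρ² + z² = 1.49548² + 0.359² = 2.36535
κ = 2ρ / |p|² = 2×1.49548 / 2.36535 = 1.26449
θ = 2·atan2(ρ, z) = 2·atan2(1.49548, 0.359) = 2.67040 rad
ℓ = θ/κ = 2.67040/1.26449 = 2.11183

1.2645 8.77 2.1118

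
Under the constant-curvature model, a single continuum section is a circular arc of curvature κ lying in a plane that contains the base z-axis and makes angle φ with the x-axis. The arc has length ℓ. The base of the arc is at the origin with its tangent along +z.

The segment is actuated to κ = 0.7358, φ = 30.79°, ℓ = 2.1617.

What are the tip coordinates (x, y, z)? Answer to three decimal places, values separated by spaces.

1.191 0.709 1.359

θ = κ·ℓ = 0.7358 × 2.1617 = 1.59058 rad
ρ = (1 − cos θ)/κ = (1 − -0.01978)/0.7358 = 1.38595
z = sin θ / κ = 0.99980/0.7358 = 1.35880
x = ρ cos φ = 1.38595 × cos(30.79°) = 1.19060
y = ρ sin φ = 1.38595 × sin(30.79°) = 0.70946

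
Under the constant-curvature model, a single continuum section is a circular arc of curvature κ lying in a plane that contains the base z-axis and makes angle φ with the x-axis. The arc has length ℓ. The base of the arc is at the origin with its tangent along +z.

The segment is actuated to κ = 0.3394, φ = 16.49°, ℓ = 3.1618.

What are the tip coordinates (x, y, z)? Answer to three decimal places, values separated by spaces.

1.476 0.437 2.589

θ = κ·ℓ = 0.3394 × 3.1618 = 1.07311 rad
ρ = (1 − cos θ)/κ = (1 − 0.47739)/0.3394 = 1.53981
z = sin θ / κ = 0.87869/0.3394 = 2.58896
x = ρ cos φ = 1.53981 × cos(16.49°) = 1.47647
y = ρ sin φ = 1.53981 × sin(16.49°) = 0.43707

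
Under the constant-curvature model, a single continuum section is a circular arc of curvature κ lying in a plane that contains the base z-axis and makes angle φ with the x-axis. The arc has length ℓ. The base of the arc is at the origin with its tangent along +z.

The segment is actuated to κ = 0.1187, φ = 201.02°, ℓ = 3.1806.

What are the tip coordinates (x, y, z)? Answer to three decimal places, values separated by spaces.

θ = κ·ℓ = 0.1187 × 3.1806 = 0.37754 rad
ρ = (1 − cos θ)/κ = (1 − 0.92958)/0.1187 = 0.59330
z = sin θ / κ = 0.36863/0.1187 = 3.10558
x = ρ cos φ = 0.59330 × cos(201.02°) = -0.55382
y = ρ sin φ = 0.59330 × sin(201.02°) = -0.21281

-0.554 -0.213 3.106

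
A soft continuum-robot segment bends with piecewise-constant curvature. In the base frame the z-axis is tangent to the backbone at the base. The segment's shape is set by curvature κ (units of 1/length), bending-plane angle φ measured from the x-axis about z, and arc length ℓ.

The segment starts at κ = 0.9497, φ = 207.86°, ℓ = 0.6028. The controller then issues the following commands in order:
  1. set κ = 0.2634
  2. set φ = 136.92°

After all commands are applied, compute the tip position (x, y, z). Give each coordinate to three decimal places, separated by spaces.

-0.035 0.033 0.600

initial: κ=0.9497, φ=207.86°, ℓ=0.6028
cmd 1: set κ=0.2634 → (κ,φ,ℓ)=(0.2634,207.86°,0.6028) → tip=(-0.0422,-0.0223,0.6003)
cmd 2: set φ=136.92° → (κ,φ,ℓ)=(0.2634,136.92°,0.6028) → tip=(-0.0349,0.0326,0.6003)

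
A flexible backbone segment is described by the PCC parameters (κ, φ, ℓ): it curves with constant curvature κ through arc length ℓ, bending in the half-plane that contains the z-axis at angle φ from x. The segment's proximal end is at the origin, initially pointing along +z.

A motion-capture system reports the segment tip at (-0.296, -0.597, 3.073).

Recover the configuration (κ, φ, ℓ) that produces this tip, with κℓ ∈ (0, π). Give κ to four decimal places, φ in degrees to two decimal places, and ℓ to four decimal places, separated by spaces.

ρ = √(x²+y²) = √(-0.296² + -0.597²) = 0.66635
φ = atan2(y, x) mod 360° = atan2(-0.597, -0.296) = 243.6272°
|p|² = ρ² + z² = 0.66635² + 3.073² = 9.88735
κ = 2ρ / |p|² = 2×0.66635 / 9.88735 = 0.13479
θ = 2·atan2(ρ, z) = 2·atan2(0.66635, 3.073) = 0.42707 rad
ℓ = θ/κ = 0.42707/0.13479 = 3.16844

0.1348 243.63 3.1684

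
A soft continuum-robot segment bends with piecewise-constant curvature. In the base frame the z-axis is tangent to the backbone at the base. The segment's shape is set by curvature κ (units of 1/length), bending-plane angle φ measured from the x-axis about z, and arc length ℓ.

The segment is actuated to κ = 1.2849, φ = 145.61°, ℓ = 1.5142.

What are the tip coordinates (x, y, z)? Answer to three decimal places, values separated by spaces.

-0.877 0.601 0.724

θ = κ·ℓ = 1.2849 × 1.5142 = 1.94560 rad
ρ = (1 − cos θ)/κ = (1 − -0.36609)/1.2849 = 1.06318
z = sin θ / κ = 0.93058/1.2849 = 0.72424
x = ρ cos φ = 1.06318 × cos(145.61°) = -0.87735
y = ρ sin φ = 1.06318 × sin(145.61°) = 0.60051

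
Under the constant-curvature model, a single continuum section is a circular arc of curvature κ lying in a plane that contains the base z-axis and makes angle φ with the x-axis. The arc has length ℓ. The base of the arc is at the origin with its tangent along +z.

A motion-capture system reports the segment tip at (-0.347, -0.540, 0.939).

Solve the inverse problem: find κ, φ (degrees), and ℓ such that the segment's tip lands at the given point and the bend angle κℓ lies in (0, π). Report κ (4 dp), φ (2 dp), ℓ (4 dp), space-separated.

0.9923 237.28 1.2086

ρ = √(x²+y²) = √(-0.347² + -0.540²) = 0.64188
φ = atan2(y, x) mod 360° = atan2(-0.540, -0.347) = 237.2755°
|p|² = ρ² + z² = 0.64188² + 0.939² = 1.29373
κ = 2ρ / |p|² = 2×0.64188 / 1.29373 = 0.99229
θ = 2·atan2(ρ, z) = 2·atan2(0.64188, 0.939) = 1.19924 rad
ℓ = θ/κ = 1.19924/0.99229 = 1.20855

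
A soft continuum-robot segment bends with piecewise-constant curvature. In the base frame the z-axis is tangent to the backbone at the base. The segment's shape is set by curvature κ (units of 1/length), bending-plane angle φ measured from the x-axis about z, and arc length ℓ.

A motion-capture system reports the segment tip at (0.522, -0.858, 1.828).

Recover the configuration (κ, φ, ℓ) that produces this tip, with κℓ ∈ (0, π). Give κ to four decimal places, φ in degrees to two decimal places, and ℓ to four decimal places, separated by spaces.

ρ = √(x²+y²) = √(0.522² + -0.858²) = 1.00431
φ = atan2(y, x) mod 360° = atan2(-0.858, 0.522) = 301.3160°
|p|² = ρ² + z² = 1.00431² + 1.828² = 4.35023
κ = 2ρ / |p|² = 2×1.00431 / 4.35023 = 0.46173
θ = 2·atan2(ρ, z) = 2·atan2(1.00431, 1.828) = 1.00477 rad
ℓ = θ/κ = 1.00477/0.46173 = 2.17611

0.4617 301.32 2.1761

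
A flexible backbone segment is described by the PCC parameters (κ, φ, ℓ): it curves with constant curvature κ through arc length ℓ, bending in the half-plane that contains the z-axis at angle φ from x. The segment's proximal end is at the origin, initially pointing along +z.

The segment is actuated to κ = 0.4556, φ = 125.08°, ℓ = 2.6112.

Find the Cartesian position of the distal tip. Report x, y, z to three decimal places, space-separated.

θ = κ·ℓ = 0.4556 × 2.6112 = 1.18966 rad
ρ = (1 − cos θ)/κ = (1 − 0.37197)/0.4556 = 1.37846
z = sin θ / κ = 0.92824/0.4556 = 2.03741
x = ρ cos φ = 1.37846 × cos(125.08°) = -0.79223
y = ρ sin φ = 1.37846 × sin(125.08°) = 1.12806

-0.792 1.128 2.037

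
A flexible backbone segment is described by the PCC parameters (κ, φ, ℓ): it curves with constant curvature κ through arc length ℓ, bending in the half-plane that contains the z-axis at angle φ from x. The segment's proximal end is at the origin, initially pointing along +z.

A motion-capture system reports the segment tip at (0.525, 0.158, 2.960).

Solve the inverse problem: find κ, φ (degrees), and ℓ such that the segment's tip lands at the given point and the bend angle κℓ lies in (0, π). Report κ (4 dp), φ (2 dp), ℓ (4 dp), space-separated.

0.1210 16.75 3.0272

ρ = √(x²+y²) = √(0.525² + 0.158²) = 0.54826
φ = atan2(y, x) mod 360° = atan2(0.158, 0.525) = 16.7493°
|p|² = ρ² + z² = 0.54826² + 2.960² = 9.06219
κ = 2ρ / |p|² = 2×0.54826 / 9.06219 = 0.12100
θ = 2·atan2(ρ, z) = 2·atan2(0.54826, 2.960) = 0.36629 rad
ℓ = θ/κ = 0.36629/0.12100 = 3.02724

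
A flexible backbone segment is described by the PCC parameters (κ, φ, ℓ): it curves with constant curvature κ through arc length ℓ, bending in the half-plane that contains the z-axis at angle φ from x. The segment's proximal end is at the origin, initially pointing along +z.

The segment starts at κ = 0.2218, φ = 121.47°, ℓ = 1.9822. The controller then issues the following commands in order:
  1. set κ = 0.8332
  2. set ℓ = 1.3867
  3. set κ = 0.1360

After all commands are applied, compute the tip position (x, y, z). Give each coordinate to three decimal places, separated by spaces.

initial: κ=0.2218, φ=121.47°, ℓ=1.9822
cmd 1: set κ=0.8332 → (κ,φ,ℓ)=(0.8332,121.47°,1.9822) → tip=(-0.6771,1.1063,1.1963)
cmd 2: set ℓ=1.3867 → (κ,φ,ℓ)=(0.8332,121.47°,1.3867) → tip=(-0.3737,0.6106,1.0981)
cmd 3: set κ=0.1360 → (κ,φ,ℓ)=(0.1360,121.47°,1.3867) → tip=(-0.0681,0.1112,1.3785)

-0.068 0.111 1.378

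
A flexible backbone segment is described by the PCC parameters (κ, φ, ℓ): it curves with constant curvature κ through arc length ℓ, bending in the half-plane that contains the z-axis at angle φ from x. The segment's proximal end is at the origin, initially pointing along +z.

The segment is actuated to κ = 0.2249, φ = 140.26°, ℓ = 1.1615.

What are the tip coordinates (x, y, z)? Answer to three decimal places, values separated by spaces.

θ = κ·ℓ = 0.2249 × 1.1615 = 0.26122 rad
ρ = (1 − cos θ)/κ = (1 − 0.96608)/0.2249 = 0.15084
z = sin θ / κ = 0.25826/0.2249 = 1.14834
x = ρ cos φ = 0.15084 × cos(140.26°) = -0.11599
y = ρ sin φ = 0.15084 × sin(140.26°) = 0.09644

-0.116 0.096 1.148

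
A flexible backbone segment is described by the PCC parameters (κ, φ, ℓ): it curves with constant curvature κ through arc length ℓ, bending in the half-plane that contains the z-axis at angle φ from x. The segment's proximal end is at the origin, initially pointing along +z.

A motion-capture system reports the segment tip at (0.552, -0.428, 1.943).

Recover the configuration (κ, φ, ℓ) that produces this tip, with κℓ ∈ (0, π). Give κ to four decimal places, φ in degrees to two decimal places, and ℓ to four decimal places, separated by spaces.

ρ = √(x²+y²) = √(0.552² + -0.428²) = 0.69849
φ = atan2(y, x) mod 360° = atan2(-0.428, 0.552) = 322.2113°
|p|² = ρ² + z² = 0.69849² + 1.943² = 4.26314
κ = 2ρ / |p|² = 2×0.69849 / 4.26314 = 0.32769
θ = 2·atan2(ρ, z) = 2·atan2(0.69849, 1.943) = 0.69021 rad
ℓ = θ/κ = 0.69021/0.32769 = 2.10630

0.3277 322.21 2.1063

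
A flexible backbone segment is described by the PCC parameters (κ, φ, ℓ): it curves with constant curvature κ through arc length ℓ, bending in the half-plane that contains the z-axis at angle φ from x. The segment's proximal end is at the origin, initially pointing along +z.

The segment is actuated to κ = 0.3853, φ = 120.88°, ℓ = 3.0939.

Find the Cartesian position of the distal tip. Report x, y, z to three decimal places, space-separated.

θ = κ·ℓ = 0.3853 × 3.0939 = 1.19208 rad
ρ = (1 − cos θ)/κ = (1 − 0.36973)/0.3853 = 1.63579
z = sin θ / κ = 0.92914/0.3853 = 2.41147
x = ρ cos φ = 1.63579 × cos(120.88°) = -0.83956
y = ρ sin φ = 1.63579 × sin(120.88°) = 1.40391

-0.840 1.404 2.411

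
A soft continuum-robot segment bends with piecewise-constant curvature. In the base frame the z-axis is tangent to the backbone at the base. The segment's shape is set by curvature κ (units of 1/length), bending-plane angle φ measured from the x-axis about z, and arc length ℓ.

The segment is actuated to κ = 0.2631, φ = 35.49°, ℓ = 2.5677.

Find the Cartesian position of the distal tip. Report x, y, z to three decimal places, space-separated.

θ = κ·ℓ = 0.2631 × 2.5677 = 0.67556 rad
ρ = (1 − cos θ)/κ = (1 − 0.78036)/0.2631 = 0.83483
z = sin θ / κ = 0.62534/0.2631 = 2.37680
x = ρ cos φ = 0.83483 × cos(35.49°) = 0.67973
y = ρ sin φ = 0.83483 × sin(35.49°) = 0.48467

0.680 0.485 2.377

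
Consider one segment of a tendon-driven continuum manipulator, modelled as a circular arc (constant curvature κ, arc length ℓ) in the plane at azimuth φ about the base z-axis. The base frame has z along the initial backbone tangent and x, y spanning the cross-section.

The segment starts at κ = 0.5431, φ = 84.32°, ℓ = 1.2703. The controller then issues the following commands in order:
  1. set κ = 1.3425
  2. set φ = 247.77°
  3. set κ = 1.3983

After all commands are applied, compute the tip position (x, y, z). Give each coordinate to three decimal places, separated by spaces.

initial: κ=0.5431, φ=84.32°, ℓ=1.2703
cmd 1: set κ=1.3425 → (κ,φ,ℓ)=(1.3425,84.32°,1.2703) → tip=(0.0836,0.8407,0.7381)
cmd 2: set φ=247.77° → (κ,φ,ℓ)=(1.3425,247.77°,1.2703) → tip=(-0.3196,-0.7820,0.7381)
cmd 3: set κ=1.3983 → (κ,φ,ℓ)=(1.3983,247.77°,1.2703) → tip=(-0.3258,-0.7971,0.7001)

-0.326 -0.797 0.700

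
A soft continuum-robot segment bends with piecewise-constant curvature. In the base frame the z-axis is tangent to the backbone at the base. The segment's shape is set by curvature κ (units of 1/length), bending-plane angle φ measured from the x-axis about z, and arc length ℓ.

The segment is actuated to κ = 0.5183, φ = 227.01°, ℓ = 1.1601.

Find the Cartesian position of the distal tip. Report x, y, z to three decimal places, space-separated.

-0.231 -0.248 1.091

θ = κ·ℓ = 0.5183 × 1.1601 = 0.60128 rad
ρ = (1 − cos θ)/κ = (1 − 0.82461)/0.5183 = 0.33839
z = sin θ / κ = 0.56570/0.5183 = 1.09145
x = ρ cos φ = 0.33839 × cos(227.01°) = -0.23074
y = ρ sin φ = 0.33839 × sin(227.01°) = -0.24752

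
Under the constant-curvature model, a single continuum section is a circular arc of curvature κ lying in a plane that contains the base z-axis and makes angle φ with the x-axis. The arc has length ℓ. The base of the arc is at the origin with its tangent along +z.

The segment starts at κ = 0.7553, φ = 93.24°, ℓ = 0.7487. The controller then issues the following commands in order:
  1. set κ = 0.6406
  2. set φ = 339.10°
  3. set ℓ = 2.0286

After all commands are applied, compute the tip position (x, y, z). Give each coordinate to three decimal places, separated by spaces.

initial: κ=0.7553, φ=93.24°, ℓ=0.7487
cmd 1: set κ=0.6406 → (κ,φ,ℓ)=(0.6406,93.24°,0.7487) → tip=(-0.0100,0.1758,0.7203)
cmd 2: set φ=339.10° → (κ,φ,ℓ)=(0.6406,339.10°,0.7487) → tip=(0.1645,-0.0628,0.7203)
cmd 3: set ℓ=2.0286 → (κ,φ,ℓ)=(0.6406,339.10°,2.0286) → tip=(1.0676,-0.4077,1.5039)

1.068 -0.408 1.504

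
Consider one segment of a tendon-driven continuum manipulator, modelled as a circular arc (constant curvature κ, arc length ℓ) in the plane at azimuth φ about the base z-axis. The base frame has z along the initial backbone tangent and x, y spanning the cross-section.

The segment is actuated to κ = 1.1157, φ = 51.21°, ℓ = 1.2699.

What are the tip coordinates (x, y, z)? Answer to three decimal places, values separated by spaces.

0.475 0.591 0.886

θ = κ·ℓ = 1.1157 × 1.2699 = 1.41683 rad
ρ = (1 − cos θ)/κ = (1 − 0.15336)/1.1157 = 0.75884
z = sin θ / κ = 0.98817/1.1157 = 0.88570
x = ρ cos φ = 0.75884 × cos(51.21°) = 0.47539
y = ρ sin φ = 0.75884 × sin(51.21°) = 0.59148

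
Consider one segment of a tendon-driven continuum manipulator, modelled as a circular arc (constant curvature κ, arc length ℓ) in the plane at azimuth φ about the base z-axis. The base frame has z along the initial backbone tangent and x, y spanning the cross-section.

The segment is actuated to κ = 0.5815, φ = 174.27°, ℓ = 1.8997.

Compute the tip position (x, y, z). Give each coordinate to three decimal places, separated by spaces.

-0.942 0.095 1.536

θ = κ·ℓ = 0.5815 × 1.8997 = 1.10468 rad
ρ = (1 − cos θ)/κ = (1 − 0.44942)/0.5815 = 0.94682
z = sin θ / κ = 0.89332/0.5815 = 1.53623
x = ρ cos φ = 0.94682 × cos(174.27°) = -0.94209
y = ρ sin φ = 0.94682 × sin(174.27°) = 0.09453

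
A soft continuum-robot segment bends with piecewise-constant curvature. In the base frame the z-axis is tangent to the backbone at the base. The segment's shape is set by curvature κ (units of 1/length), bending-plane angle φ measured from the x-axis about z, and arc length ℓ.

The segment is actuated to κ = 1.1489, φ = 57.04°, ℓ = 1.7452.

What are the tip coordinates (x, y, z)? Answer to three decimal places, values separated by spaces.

θ = κ·ℓ = 1.1489 × 1.7452 = 2.00506 rad
ρ = (1 − cos θ)/κ = (1 − -0.42074)/1.1489 = 1.23661
z = sin θ / κ = 0.90718/1.1489 = 0.78961
x = ρ cos φ = 1.23661 × cos(57.04°) = 0.67278
y = ρ sin φ = 1.23661 × sin(57.04°) = 1.03758

0.673 1.038 0.790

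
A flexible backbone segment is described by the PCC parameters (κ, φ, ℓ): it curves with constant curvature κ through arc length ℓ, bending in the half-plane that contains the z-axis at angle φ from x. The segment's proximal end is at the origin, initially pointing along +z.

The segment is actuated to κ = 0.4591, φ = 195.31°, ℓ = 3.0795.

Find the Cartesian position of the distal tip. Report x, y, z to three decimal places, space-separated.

-1.772 -0.485 2.151

θ = κ·ℓ = 0.4591 × 3.0795 = 1.41380 rad
ρ = (1 − cos θ)/κ = (1 − 0.15635)/0.4591 = 1.83761
z = sin θ / κ = 0.98770/0.4591 = 2.15139
x = ρ cos φ = 1.83761 × cos(195.31°) = -1.77239
y = ρ sin φ = 1.83761 × sin(195.31°) = -0.48520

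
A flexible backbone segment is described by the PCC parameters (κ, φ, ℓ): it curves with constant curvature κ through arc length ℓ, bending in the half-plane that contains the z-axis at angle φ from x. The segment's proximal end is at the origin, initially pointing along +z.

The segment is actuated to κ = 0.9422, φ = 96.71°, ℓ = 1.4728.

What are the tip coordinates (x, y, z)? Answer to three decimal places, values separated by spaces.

θ = κ·ℓ = 0.9422 × 1.4728 = 1.38767 rad
ρ = (1 − cos θ)/κ = (1 − 0.18210)/0.9422 = 0.86807
z = sin θ / κ = 0.98328/0.9422 = 1.04360
x = ρ cos φ = 0.86807 × cos(96.71°) = -0.10143
y = ρ sin φ = 0.86807 × sin(96.71°) = 0.86213

-0.101 0.862 1.044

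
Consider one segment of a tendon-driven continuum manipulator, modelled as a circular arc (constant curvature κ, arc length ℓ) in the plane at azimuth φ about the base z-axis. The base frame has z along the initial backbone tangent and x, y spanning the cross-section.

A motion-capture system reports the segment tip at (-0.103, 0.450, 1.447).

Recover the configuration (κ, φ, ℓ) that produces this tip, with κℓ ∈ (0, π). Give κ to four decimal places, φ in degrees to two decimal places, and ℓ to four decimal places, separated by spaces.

ρ = √(x²+y²) = √(-0.103² + 0.450²) = 0.46164
φ = atan2(y, x) mod 360° = atan2(0.450, -0.103) = 102.8923°
|p|² = ρ² + z² = 0.46164² + 1.447² = 2.30692
κ = 2ρ / |p|² = 2×0.46164 / 2.30692 = 0.40022
θ = 2·atan2(ρ, z) = 2·atan2(0.46164, 1.447) = 0.61765 rad
ℓ = θ/κ = 0.61765/0.40022 = 1.54327

0.4002 102.89 1.5433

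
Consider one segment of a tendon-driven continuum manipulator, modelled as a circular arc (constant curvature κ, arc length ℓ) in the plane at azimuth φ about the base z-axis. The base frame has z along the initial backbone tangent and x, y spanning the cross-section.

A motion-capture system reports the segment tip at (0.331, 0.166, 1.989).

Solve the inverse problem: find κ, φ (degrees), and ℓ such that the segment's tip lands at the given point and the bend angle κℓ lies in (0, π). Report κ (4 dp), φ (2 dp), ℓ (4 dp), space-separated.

ρ = √(x²+y²) = √(0.331² + 0.166²) = 0.37029
φ = atan2(y, x) mod 360° = atan2(0.166, 0.331) = 26.6342°
|p|² = ρ² + z² = 0.37029² + 1.989² = 4.09324
κ = 2ρ / |p|² = 2×0.37029 / 4.09324 = 0.18093
θ = 2·atan2(ρ, z) = 2·atan2(0.37029, 1.989) = 0.36813 rad
ℓ = θ/κ = 0.36813/0.18093 = 2.03464

0.1809 26.63 2.0346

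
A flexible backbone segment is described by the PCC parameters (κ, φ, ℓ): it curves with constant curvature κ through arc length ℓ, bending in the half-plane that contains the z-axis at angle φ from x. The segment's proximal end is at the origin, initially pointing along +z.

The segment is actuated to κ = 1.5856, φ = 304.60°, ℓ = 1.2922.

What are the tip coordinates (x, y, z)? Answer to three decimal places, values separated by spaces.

θ = κ·ℓ = 1.5856 × 1.2922 = 2.04891 rad
ρ = (1 − cos θ)/κ = (1 − -0.46011)/1.5856 = 0.92085
z = sin θ / κ = 0.88786/1.5856 = 0.55995
x = ρ cos φ = 0.92085 × cos(304.60°) = 0.52290
y = ρ sin φ = 0.92085 × sin(304.60°) = -0.75799

0.523 -0.758 0.560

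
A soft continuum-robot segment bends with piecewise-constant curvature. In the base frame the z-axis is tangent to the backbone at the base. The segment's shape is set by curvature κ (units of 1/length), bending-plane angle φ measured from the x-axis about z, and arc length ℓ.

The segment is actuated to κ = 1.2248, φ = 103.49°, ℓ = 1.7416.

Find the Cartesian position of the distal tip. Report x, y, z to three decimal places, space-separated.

-0.292 1.217 0.691

θ = κ·ℓ = 1.2248 × 1.7416 = 2.13311 rad
ρ = (1 − cos θ)/κ = (1 − -0.53315)/1.2248 = 1.25175
z = sin θ / κ = 0.84602/1.2248 = 0.69074
x = ρ cos φ = 1.25175 × cos(103.49°) = -0.29200
y = ρ sin φ = 1.25175 × sin(103.49°) = 1.21722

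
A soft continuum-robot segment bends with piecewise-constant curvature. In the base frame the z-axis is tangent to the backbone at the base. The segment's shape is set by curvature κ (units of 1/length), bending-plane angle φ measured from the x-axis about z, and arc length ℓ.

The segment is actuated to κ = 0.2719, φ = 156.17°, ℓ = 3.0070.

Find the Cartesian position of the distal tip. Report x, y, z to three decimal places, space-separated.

θ = κ·ℓ = 0.2719 × 3.0070 = 0.81760 rad
ρ = (1 − cos θ)/κ = (1 − 0.68397)/0.2719 = 1.16230
z = sin θ / κ = 0.72951/0.2719 = 2.68300
x = ρ cos φ = 1.16230 × cos(156.17°) = -1.06321
y = ρ sin φ = 1.16230 × sin(156.17°) = 0.46960

-1.063 0.470 2.683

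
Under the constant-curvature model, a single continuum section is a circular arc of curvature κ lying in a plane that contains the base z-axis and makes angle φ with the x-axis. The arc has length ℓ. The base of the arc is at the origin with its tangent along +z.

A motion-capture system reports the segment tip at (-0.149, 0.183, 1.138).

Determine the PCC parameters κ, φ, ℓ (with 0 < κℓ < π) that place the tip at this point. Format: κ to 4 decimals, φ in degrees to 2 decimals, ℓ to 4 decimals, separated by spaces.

ρ = √(x²+y²) = √(-0.149² + 0.183²) = 0.23599
φ = atan2(y, x) mod 360° = atan2(0.183, -0.149) = 129.1527°
|p|² = ρ² + z² = 0.23599² + 1.138² = 1.35073
κ = 2ρ / |p|² = 2×0.23599 / 1.35073 = 0.34942
θ = 2·atan2(ρ, z) = 2·atan2(0.23599, 1.138) = 0.40894 rad
ℓ = θ/κ = 0.40894/0.34942 = 1.17035

0.3494 129.15 1.1703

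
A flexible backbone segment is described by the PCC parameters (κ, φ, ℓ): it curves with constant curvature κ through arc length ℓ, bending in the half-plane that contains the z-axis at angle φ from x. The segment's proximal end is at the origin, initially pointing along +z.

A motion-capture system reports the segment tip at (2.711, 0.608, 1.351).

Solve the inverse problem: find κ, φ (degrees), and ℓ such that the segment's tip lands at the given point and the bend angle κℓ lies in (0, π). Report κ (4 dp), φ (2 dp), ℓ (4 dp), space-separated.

0.5822 12.64 3.8413

ρ = √(x²+y²) = √(2.711² + 0.608²) = 2.77834
φ = atan2(y, x) mod 360° = atan2(0.608, 2.711) = 12.6406°
|p|² = ρ² + z² = 2.77834² + 1.351² = 9.54439
κ = 2ρ / |p|² = 2×2.77834 / 9.54439 = 0.58219
θ = 2·atan2(ρ, z) = 2·atan2(2.77834, 1.351) = 2.23640 rad
ℓ = θ/κ = 2.23640/0.58219 = 3.84133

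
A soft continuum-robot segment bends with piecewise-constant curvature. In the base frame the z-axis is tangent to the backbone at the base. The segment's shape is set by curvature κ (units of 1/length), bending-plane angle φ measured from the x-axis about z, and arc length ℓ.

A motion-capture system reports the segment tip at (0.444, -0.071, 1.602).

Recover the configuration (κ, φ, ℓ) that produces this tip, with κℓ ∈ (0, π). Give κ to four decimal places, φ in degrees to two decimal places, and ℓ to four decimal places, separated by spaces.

0.3248 350.91 1.6849

ρ = √(x²+y²) = √(0.444² + -0.071²) = 0.44964
φ = atan2(y, x) mod 360° = atan2(-0.071, 0.444) = 350.9148°
|p|² = ρ² + z² = 0.44964² + 1.602² = 2.76858
κ = 2ρ / |p|² = 2×0.44964 / 2.76858 = 0.32482
θ = 2·atan2(ρ, z) = 2·atan2(0.44964, 1.602) = 0.54727 rad
ℓ = θ/κ = 0.54727/0.32482 = 1.68485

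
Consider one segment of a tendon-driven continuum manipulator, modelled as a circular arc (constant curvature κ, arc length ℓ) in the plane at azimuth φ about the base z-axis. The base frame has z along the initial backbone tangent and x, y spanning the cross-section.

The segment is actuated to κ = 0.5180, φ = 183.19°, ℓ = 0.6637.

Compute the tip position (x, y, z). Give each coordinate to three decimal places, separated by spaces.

θ = κ·ℓ = 0.5180 × 0.6637 = 0.34380 rad
ρ = (1 − cos θ)/κ = (1 − 0.94148)/0.5180 = 0.11297
z = sin θ / κ = 0.33706/0.5180 = 0.65070
x = ρ cos φ = 0.11297 × cos(183.19°) = -0.11279
y = ρ sin φ = 0.11297 × sin(183.19°) = -0.00629

-0.113 -0.006 0.651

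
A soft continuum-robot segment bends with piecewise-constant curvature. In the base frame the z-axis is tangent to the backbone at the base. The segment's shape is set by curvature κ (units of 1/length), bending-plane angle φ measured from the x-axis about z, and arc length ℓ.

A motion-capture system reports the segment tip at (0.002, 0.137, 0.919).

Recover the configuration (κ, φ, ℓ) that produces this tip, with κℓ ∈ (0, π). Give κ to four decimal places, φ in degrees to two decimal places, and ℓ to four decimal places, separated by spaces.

ρ = √(x²+y²) = √(0.002² + 0.137²) = 0.13701
φ = atan2(y, x) mod 360° = atan2(0.137, 0.002) = 89.1636°
|p|² = ρ² + z² = 0.13701² + 0.919² = 0.86333
κ = 2ρ / |p|² = 2×0.13701 / 0.86333 = 0.31741
θ = 2·atan2(ρ, z) = 2·atan2(0.13701, 0.919) = 0.29600 rad
ℓ = θ/κ = 0.29600/0.31741 = 0.93256

0.3174 89.16 0.9326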